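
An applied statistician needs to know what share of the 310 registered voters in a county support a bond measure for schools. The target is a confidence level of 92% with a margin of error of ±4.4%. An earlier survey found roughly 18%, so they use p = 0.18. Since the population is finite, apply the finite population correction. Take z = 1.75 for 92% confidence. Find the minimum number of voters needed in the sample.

Unadjusted: n₀ = 1.75² × 0.18 × 0.82 / 0.044² ≈ 233.48, so n₀ = 234.
Finite population correction with N = 310: n = n₀ / (1 + (n₀−1)/N) = 234 / (1 + 233/310) = 234 / 1.7516 ≈ 133.59.
Rounding up, n = 134.

134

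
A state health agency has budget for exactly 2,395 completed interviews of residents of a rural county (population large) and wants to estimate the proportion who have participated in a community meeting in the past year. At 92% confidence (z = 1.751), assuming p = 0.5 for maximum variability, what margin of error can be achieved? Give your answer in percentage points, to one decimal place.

SE(p̂) = √[p(1−p)/n] = √[0.2500/2395] = 0.01022.
E = z × SE = 1.751 × 0.01022 = 0.01789, or 1.8 percentage points.

1.8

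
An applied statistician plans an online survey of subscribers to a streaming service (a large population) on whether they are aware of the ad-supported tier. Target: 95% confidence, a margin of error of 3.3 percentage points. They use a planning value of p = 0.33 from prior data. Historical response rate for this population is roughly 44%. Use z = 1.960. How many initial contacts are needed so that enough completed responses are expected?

Completed interviews needed: n₀ = 1.960² × 0.2211 / 0.033² ≈ 779.96 → 780.
At a 44% response rate, contacts needed = 780 / 0.44 ≈ 1772.73 → 1773.

1773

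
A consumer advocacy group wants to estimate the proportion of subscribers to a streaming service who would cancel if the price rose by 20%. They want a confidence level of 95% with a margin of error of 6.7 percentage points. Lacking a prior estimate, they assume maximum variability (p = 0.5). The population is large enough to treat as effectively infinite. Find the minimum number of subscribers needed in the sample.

For 95% confidence, z = 1.96.
With p = 0.5, p(1−p) = 0.25.
n = z²·p(1−p)/E² = 1.96² × 0.2500 / 0.067² = 3.8416 × 0.2500 / 0.004489 ≈ 213.95.
Rounding up gives n = 214.

214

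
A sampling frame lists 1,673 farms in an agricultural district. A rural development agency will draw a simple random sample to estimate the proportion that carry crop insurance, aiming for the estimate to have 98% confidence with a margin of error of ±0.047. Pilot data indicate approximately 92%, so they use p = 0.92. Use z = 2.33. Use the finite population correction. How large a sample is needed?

Unadjusted: n₀ = 2.33² × 0.92 × 0.08 / 0.047² ≈ 180.88, so n₀ = 181.
Finite population correction with N = 1,673: n = n₀ / (1 + (n₀−1)/N) = 181 / (1 + 180/1673) = 181 / 1.1076 ≈ 163.42.
Rounding up, n = 164.

164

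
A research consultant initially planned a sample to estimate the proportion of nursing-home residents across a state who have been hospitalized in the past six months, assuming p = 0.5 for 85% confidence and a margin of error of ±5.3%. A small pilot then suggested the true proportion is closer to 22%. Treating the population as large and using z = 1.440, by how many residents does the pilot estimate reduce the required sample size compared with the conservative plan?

Conservative (p = 0.5): n = 1.440² × 0.25 / 0.053² ≈ 184.55 → 185.
Using p = 0.22: p(1−p) = 0.1716, so n = 1.440² × 0.1716 / 0.053² ≈ 126.67 → 127.
Reduction: 185 − 127 = 58.

58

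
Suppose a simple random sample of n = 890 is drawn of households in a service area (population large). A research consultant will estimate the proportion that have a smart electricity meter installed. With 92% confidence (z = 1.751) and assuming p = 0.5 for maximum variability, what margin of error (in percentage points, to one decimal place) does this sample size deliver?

SE(p̂) = √[p(1−p)/n] = √[0.2500/890] = 0.01676.
E = z × SE = 1.751 × 0.01676 = 0.02935, or 2.9 percentage points.

2.9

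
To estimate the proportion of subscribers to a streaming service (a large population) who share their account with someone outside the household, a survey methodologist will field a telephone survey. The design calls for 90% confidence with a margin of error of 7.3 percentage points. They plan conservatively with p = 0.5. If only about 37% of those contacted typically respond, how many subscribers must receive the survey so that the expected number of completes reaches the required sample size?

For 90% confidence, z = 1.645.
Completed interviews needed: n₀ = 1.645² × 0.2500 / 0.073² ≈ 126.95 → 127.
At a 37% response rate, contacts needed = 127 / 0.37 ≈ 343.24 → 344.

344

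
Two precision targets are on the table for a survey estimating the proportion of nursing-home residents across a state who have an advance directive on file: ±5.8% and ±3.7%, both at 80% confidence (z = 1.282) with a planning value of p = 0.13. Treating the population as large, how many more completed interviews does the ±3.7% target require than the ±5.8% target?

80

At ±5.8%: n = 1.282² × 0.1131 / 0.058² ≈ 55.26 → 56.
At ±3.7%: n = 1.282² × 0.1131 / 0.037² ≈ 135.78 → 136.
Additional respondents: 136 − 56 = 80.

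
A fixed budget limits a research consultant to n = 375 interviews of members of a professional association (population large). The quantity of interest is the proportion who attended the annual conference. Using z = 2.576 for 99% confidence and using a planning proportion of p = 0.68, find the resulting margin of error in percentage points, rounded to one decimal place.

SE(p̂) = √[p(1−p)/n] = √[0.2176/375] = 0.02409.
E = z × SE = 2.576 × 0.02409 = 0.06205, or 6.2 percentage points.

6.2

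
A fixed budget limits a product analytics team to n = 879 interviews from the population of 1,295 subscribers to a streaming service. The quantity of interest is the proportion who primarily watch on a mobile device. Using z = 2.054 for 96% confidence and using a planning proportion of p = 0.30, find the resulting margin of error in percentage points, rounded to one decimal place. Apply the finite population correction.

1.8

Finite-population factor: (N−n)/(N−1) = (1295−879)/(1295−1) = 0.3215.
SE(p̂) = √[p(1−p)/n · (N−n)/(N−1)] = √[0.2100/879 × 0.3215] = 0.00876.
E = z × SE = 2.054 × 0.00876 = 0.01800 ≈ 1.8 percentage points.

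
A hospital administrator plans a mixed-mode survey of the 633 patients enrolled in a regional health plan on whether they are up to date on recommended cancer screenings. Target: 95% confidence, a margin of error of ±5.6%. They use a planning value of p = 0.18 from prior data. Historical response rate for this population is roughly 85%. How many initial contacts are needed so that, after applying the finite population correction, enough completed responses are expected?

166

For 95% confidence, z = 1.96.
Completed interviews needed (unadjusted): n₀ = 1.96² × 0.1476 / 0.056² ≈ 180.81 → 181.
FPC for N = 633: n = 181 / (1 + 180/633) = 181 / 1.2844 ≈ 140.93 → 141.
At an 85% response rate, contacts needed = 141 / 0.85 ≈ 165.88 → 166.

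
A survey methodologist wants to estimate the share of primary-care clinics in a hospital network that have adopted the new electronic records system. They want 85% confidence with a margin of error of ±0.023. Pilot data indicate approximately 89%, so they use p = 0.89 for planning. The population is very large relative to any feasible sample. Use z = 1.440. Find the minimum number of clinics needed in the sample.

With p = 0.89, p(1−p) = 0.0979.
n = z²·p(1−p)/E² = 1.440² × 0.0979 / 0.023² = 2.0736 × 0.0979 / 0.000529 ≈ 383.75.
Rounding up gives n = 384.

384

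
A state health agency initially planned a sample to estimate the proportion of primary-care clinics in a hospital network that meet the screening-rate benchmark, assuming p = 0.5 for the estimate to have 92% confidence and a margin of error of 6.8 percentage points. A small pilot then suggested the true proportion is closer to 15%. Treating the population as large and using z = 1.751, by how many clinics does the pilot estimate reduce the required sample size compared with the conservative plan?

Conservative (p = 0.5): n = 1.751² × 0.25 / 0.068² ≈ 165.77 → 166.
Using p = 0.15: p(1−p) = 0.1275, so n = 1.751² × 0.1275 / 0.068² ≈ 84.54 → 85.
Reduction: 166 − 85 = 81.

81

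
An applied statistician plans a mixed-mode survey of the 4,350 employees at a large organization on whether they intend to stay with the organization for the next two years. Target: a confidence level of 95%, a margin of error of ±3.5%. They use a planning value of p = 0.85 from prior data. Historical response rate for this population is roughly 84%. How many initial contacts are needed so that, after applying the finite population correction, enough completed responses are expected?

For 95% confidence, z = 1.960.
Completed interviews needed (unadjusted): n₀ = 1.960² × 0.1275 / 0.035² ≈ 399.84 → 400.
FPC for N = 4,350: n = 400 / (1 + 399/4350) = 400 / 1.0917 ≈ 366.39 → 367.
At an 84% response rate, contacts needed = 367 / 0.84 ≈ 436.90 → 437.

437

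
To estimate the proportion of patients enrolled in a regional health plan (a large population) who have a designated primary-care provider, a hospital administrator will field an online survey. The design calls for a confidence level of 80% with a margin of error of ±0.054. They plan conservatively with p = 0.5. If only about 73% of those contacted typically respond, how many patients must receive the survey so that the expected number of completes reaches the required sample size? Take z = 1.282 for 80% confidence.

194

Completed interviews needed: n₀ = 1.282² × 0.2500 / 0.054² ≈ 140.91 → 141.
At a 73% response rate, contacts needed = 141 / 0.73 ≈ 193.15 → 194.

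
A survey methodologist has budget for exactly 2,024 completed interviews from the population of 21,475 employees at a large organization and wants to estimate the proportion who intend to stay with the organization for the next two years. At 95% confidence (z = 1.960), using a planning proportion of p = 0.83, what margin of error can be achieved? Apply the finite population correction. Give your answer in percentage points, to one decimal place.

1.6

Finite-population factor: (N−n)/(N−1) = (21475−2024)/(21475−1) = 0.9058.
SE(p̂) = √[p(1−p)/n · (N−n)/(N−1)] = √[0.1411/2024 × 0.9058] = 0.00795.
E = z × SE = 1.960 × 0.00795 = 0.01558 ≈ 1.6 percentage points.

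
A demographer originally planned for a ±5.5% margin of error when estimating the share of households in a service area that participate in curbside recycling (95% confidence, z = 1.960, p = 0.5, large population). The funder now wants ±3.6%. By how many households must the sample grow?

424

At ±5.5%: n = 1.960² × 0.2500 / 0.055² ≈ 317.49 → 318.
At ±3.6%: n = 1.960² × 0.2500 / 0.036² ≈ 741.05 → 742.
Additional respondents: 742 − 318 = 424.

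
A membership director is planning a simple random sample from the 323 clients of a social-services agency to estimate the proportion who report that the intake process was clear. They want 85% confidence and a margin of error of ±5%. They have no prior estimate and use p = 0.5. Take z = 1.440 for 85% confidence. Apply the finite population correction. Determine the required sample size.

Unadjusted: n₀ = 1.440² × 0.50 × 0.50 / 0.050² ≈ 207.36, so n₀ = 208.
Finite population correction with N = 323: n = n₀ / (1 + (n₀−1)/N) = 208 / (1 + 207/323) = 208 / 1.6409 ≈ 126.76.
Rounding up, n = 127.

127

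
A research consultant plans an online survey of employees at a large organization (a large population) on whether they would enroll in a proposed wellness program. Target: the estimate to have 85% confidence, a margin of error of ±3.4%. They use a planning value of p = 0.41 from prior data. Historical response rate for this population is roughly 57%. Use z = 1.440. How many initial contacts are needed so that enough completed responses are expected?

762

Completed interviews needed: n₀ = 1.440² × 0.2419 / 0.034² ≈ 433.91 → 434.
At a 57% response rate, contacts needed = 434 / 0.57 ≈ 761.40 → 762.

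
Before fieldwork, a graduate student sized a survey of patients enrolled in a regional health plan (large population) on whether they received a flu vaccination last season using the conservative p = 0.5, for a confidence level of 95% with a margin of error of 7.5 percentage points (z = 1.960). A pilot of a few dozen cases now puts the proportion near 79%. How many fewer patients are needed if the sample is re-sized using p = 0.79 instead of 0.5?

57

Conservative (p = 0.5): n = 1.960² × 0.25 / 0.075² ≈ 170.74 → 171.
Using p = 0.79: p(1−p) = 0.1659, so n = 1.960² × 0.1659 / 0.075² ≈ 113.30 → 114.
Reduction: 171 − 114 = 57.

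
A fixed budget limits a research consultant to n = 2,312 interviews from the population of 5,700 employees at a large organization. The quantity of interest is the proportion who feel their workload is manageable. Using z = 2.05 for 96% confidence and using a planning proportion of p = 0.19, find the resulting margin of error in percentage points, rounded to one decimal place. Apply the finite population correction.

Finite-population factor: (N−n)/(N−1) = (5700−2312)/(5700−1) = 0.5945.
SE(p̂) = √[p(1−p)/n · (N−n)/(N−1)] = √[0.1539/2312 × 0.5945] = 0.00629.
E = z × SE = 2.05 × 0.00629 = 0.01290 ≈ 1.3 percentage points.

1.3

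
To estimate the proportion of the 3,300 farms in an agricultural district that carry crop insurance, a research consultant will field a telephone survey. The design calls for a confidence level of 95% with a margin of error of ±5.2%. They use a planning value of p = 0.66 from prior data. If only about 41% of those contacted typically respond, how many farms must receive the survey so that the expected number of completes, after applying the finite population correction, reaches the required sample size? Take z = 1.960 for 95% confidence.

710

Completed interviews needed (unadjusted): n₀ = 1.960² × 0.2244 / 0.052² ≈ 318.81 → 319.
FPC for N = 3,300: n = 319 / (1 + 318/3300) = 319 / 1.0964 ≈ 290.96 → 291.
At a 41% response rate, contacts needed = 291 / 0.41 ≈ 709.76 → 710.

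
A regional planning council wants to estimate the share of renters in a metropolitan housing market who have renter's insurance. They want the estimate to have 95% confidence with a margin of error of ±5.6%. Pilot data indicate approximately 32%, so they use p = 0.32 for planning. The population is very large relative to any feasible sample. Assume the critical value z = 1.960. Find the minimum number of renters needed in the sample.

With p = 0.32, p(1−p) = 0.2176.
n = z²·p(1−p)/E² = 1.960² × 0.2176 / 0.056² = 3.8416 × 0.2176 / 0.003136 ≈ 266.56.
Rounding up gives n = 267.

267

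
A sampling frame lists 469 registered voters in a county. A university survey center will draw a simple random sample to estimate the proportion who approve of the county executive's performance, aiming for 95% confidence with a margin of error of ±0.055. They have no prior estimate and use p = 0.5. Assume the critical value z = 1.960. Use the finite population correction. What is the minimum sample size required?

Unadjusted: n₀ = 1.960² × 0.50 × 0.50 / 0.055² ≈ 317.49, so n₀ = 318.
Finite population correction with N = 469: n = n₀ / (1 + (n₀−1)/N) = 318 / (1 + 317/469) = 318 / 1.6759 ≈ 189.75.
Rounding up, n = 190.

190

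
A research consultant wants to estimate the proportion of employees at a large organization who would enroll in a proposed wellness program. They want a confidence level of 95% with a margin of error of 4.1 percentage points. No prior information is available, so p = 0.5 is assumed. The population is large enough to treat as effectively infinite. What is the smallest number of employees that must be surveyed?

572

For 95% confidence, z = 1.960.
With p = 0.5, p(1−p) = 0.25.
n = z²·p(1−p)/E² = 1.960² × 0.2500 / 0.041² = 3.8416 × 0.2500 / 0.001681 ≈ 571.33.
Rounding up gives n = 572.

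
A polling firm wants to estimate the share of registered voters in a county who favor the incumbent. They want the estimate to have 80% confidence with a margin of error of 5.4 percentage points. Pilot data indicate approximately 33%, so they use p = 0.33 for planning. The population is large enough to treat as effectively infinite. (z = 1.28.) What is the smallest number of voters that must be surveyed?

125

With p = 0.33, p(1−p) = 0.2211.
n = z²·p(1−p)/E² = 1.28² × 0.2211 / 0.054² = 1.6384 × 0.2211 / 0.002916 ≈ 124.23.
Rounding up gives n = 125.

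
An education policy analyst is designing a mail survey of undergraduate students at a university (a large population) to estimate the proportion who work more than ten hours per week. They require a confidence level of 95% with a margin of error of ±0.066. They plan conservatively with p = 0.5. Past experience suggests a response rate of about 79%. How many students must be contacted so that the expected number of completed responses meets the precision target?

For 95% confidence, z = 1.960.
Completed interviews needed: n₀ = 1.960² × 0.2500 / 0.066² ≈ 220.48 → 221.
At a 79% response rate, contacts needed = 221 / 0.79 ≈ 279.75 → 280.

280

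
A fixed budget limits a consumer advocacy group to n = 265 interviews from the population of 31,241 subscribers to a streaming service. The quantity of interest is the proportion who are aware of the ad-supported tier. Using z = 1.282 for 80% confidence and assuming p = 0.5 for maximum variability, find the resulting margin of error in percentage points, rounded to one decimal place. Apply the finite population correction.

Finite-population factor: (N−n)/(N−1) = (31241−265)/(31241−1) = 0.9915.
SE(p̂) = √[p(1−p)/n · (N−n)/(N−1)] = √[0.2500/265 × 0.9915] = 0.03058.
E = z × SE = 1.282 × 0.03058 = 0.03921 ≈ 3.9 percentage points.

3.9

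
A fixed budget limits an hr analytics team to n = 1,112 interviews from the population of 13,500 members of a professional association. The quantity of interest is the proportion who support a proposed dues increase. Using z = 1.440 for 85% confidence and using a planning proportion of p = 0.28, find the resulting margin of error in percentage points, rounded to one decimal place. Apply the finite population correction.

Finite-population factor: (N−n)/(N−1) = (13500−1112)/(13500−1) = 0.9177.
SE(p̂) = √[p(1−p)/n · (N−n)/(N−1)] = √[0.2016/1112 × 0.9177] = 0.01290.
E = z × SE = 1.440 × 0.01290 = 0.01857 ≈ 1.9 percentage points.

1.9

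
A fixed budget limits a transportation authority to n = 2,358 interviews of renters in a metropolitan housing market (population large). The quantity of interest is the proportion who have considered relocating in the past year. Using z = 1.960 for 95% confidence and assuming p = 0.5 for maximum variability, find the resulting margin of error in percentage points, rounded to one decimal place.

2.0

SE(p̂) = √[p(1−p)/n] = √[0.2500/2358] = 0.01030.
E = z × SE = 1.960 × 0.01030 = 0.02018, or 2.0 percentage points.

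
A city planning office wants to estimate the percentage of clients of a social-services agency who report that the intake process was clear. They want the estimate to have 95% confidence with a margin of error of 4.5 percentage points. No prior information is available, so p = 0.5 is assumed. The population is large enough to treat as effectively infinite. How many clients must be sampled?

475

For 95% confidence, z = 1.96.
With p = 0.5, p(1−p) = 0.25.
n = z²·p(1−p)/E² = 1.96² × 0.2500 / 0.045² = 3.8416 × 0.2500 / 0.002025 ≈ 474.27.
Rounding up gives n = 475.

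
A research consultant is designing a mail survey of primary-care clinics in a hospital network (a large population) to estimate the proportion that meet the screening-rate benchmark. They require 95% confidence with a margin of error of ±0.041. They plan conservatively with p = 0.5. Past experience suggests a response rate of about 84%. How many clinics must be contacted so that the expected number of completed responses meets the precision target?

681

For 95% confidence, z = 1.960.
Completed interviews needed: n₀ = 1.960² × 0.2500 / 0.041² ≈ 571.33 → 572.
At an 84% response rate, contacts needed = 572 / 0.84 ≈ 680.95 → 681.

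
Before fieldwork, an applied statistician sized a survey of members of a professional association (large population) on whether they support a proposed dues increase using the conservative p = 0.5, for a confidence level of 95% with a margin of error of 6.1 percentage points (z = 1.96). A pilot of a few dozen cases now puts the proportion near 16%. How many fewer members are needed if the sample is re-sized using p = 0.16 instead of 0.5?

Conservative (p = 0.5): n = 1.96² × 0.25 / 0.061² ≈ 258.10 → 259.
Using p = 0.16: p(1−p) = 0.1344, so n = 1.96² × 0.1344 / 0.061² ≈ 138.76 → 139.
Reduction: 259 − 139 = 120.

120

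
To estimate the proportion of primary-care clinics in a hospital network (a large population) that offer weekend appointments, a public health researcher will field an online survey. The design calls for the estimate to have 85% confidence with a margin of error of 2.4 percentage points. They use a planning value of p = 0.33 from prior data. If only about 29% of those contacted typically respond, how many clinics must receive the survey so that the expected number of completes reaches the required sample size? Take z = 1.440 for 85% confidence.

2745

Completed interviews needed: n₀ = 1.440² × 0.2211 / 0.024² ≈ 795.96 → 796.
At a 29% response rate, contacts needed = 796 / 0.29 ≈ 2744.83 → 2745.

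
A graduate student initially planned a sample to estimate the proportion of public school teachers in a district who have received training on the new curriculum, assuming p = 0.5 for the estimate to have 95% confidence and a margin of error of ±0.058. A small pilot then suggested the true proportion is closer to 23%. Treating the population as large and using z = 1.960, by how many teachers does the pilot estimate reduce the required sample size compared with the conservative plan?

Conservative (p = 0.5): n = 1.960² × 0.25 / 0.058² ≈ 285.49 → 286.
Using p = 0.23: p(1−p) = 0.1771, so n = 1.960² × 0.1771 / 0.058² ≈ 202.24 → 203.
Reduction: 286 − 203 = 83.

83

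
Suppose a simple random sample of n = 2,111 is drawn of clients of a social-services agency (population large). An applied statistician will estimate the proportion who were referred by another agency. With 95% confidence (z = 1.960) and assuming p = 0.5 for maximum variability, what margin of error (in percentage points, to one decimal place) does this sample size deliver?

SE(p̂) = √[p(1−p)/n] = √[0.2500/2111] = 0.01088.
E = z × SE = 1.960 × 0.01088 = 0.02133, or 2.1 percentage points.

2.1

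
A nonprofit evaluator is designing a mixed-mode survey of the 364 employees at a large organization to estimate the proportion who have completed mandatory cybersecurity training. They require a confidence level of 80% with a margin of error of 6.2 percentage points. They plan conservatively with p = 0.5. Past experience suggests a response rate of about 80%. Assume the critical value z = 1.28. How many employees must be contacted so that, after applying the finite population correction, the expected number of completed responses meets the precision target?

Completed interviews needed (unadjusted): n₀ = 1.28² × 0.2500 / 0.062² ≈ 106.56 → 107.
FPC for N = 364: n = 107 / (1 + 106/364) = 107 / 1.2912 ≈ 82.87 → 83.
At an 80% response rate, contacts needed = 83 / 0.80 ≈ 103.75 → 104.

104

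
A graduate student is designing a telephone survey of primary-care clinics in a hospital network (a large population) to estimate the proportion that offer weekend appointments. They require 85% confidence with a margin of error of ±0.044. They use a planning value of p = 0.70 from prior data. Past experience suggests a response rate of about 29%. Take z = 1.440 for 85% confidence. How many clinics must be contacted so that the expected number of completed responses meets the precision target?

776

Completed interviews needed: n₀ = 1.440² × 0.2100 / 0.044² ≈ 224.93 → 225.
At a 29% response rate, contacts needed = 225 / 0.29 ≈ 775.86 → 776.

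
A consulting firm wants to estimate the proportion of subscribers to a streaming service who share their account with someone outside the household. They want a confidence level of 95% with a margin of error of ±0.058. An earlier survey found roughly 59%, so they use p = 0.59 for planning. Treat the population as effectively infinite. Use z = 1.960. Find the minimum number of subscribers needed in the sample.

277

With p = 0.59, p(1−p) = 0.2419.
n = z²·p(1−p)/E² = 1.960² × 0.2419 / 0.058² = 3.8416 × 0.2419 / 0.003364 ≈ 276.24.
Rounding up gives n = 277.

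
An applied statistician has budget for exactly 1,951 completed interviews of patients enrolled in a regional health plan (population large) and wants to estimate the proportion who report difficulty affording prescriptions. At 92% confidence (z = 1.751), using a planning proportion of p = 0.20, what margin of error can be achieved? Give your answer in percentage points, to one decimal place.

SE(p̂) = √[p(1−p)/n] = √[0.1600/1951] = 0.00906.
E = z × SE = 1.751 × 0.00906 = 0.01586, or 1.6 percentage points.

1.6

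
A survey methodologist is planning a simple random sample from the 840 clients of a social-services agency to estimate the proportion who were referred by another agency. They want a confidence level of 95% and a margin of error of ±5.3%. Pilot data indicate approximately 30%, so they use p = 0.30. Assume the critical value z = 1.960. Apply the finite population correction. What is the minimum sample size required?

215

Unadjusted: n₀ = 1.960² × 0.30 × 0.70 / 0.053² ≈ 287.20, so n₀ = 288.
Finite population correction with N = 840: n = n₀ / (1 + (n₀−1)/N) = 288 / (1 + 287/840) = 288 / 1.3417 ≈ 214.66.
Rounding up, n = 215.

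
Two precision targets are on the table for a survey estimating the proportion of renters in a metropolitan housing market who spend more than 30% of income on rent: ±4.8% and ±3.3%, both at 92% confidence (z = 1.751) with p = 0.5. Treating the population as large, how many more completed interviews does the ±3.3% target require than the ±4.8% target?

At ±4.8%: n = 1.751² × 0.2500 / 0.048² ≈ 332.68 → 333.
At ±3.3%: n = 1.751² × 0.2500 / 0.033² ≈ 703.86 → 704.
Additional respondents: 704 − 333 = 371.

371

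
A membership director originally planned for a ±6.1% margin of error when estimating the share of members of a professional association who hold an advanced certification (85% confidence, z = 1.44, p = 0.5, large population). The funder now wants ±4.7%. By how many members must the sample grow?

95

At ±6.1%: n = 1.44² × 0.2500 / 0.061² ≈ 139.32 → 140.
At ±4.7%: n = 1.44² × 0.2500 / 0.047² ≈ 234.68 → 235.
Additional respondents: 235 − 140 = 95.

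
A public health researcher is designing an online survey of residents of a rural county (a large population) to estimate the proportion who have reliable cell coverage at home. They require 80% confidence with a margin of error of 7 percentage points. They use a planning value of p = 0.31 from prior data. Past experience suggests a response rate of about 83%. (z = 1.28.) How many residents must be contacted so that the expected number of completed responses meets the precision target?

Completed interviews needed: n₀ = 1.28² × 0.2139 / 0.070² ≈ 71.52 → 72.
At an 83% response rate, contacts needed = 72 / 0.83 ≈ 86.75 → 87.

87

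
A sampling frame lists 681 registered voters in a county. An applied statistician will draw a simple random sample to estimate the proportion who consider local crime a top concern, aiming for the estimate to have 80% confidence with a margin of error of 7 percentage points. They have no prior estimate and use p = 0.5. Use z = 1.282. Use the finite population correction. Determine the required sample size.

75

Unadjusted: n₀ = 1.282² × 0.50 × 0.50 / 0.070² ≈ 83.85, so n₀ = 84.
Finite population correction with N = 681: n = n₀ / (1 + (n₀−1)/N) = 84 / (1 + 83/681) = 84 / 1.1219 ≈ 74.87.
Rounding up, n = 75.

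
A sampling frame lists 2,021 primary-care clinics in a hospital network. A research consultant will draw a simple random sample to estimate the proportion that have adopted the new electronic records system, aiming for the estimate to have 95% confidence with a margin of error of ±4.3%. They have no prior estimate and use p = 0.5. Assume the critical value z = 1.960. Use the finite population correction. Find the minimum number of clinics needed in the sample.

414

Unadjusted: n₀ = 1.960² × 0.50 × 0.50 / 0.043² ≈ 519.42, so n₀ = 520.
Finite population correction with N = 2,021: n = n₀ / (1 + (n₀−1)/N) = 520 / (1 + 519/2021) = 520 / 1.2568 ≈ 413.75.
Rounding up, n = 414.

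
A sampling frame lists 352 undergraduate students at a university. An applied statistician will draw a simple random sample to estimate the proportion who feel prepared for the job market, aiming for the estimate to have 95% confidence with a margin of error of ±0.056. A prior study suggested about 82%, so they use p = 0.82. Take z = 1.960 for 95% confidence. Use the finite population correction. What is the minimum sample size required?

120

Unadjusted: n₀ = 1.960² × 0.82 × 0.18 / 0.056² ≈ 180.81, so n₀ = 181.
Finite population correction with N = 352: n = n₀ / (1 + (n₀−1)/N) = 181 / (1 + 180/352) = 181 / 1.5114 ≈ 119.76.
Rounding up, n = 120.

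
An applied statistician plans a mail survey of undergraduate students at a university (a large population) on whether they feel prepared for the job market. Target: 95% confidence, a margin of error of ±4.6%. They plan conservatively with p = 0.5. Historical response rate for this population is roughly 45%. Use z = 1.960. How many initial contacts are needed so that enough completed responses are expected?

Completed interviews needed: n₀ = 1.960² × 0.2500 / 0.046² ≈ 453.88 → 454.
At a 45% response rate, contacts needed = 454 / 0.45 ≈ 1008.89 → 1009.

1009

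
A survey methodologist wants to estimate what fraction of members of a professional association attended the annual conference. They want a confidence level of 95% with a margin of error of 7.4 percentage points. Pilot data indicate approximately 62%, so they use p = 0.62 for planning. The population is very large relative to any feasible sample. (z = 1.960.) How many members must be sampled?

166

With p = 0.62, p(1−p) = 0.2356.
n = z²·p(1−p)/E² = 1.960² × 0.2356 / 0.074² = 3.8416 × 0.2356 / 0.005476 ≈ 165.28.
Rounding up gives n = 166.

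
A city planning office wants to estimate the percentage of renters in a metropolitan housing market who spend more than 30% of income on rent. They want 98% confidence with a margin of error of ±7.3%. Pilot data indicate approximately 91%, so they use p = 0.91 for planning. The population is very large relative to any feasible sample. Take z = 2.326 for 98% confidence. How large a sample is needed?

With p = 0.91, p(1−p) = 0.0819.
n = z²·p(1−p)/E² = 2.326² × 0.0819 / 0.073² = 5.4103 × 0.0819 / 0.005329 ≈ 83.15.
Rounding up gives n = 84.

84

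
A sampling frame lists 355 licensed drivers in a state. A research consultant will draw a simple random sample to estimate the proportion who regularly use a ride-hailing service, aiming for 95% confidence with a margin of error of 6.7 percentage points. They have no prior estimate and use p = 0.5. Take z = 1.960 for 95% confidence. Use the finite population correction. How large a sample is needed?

134

Unadjusted: n₀ = 1.960² × 0.50 × 0.50 / 0.067² ≈ 213.95, so n₀ = 214.
Finite population correction with N = 355: n = n₀ / (1 + (n₀−1)/N) = 214 / (1 + 213/355) = 214 / 1.6000 ≈ 133.75.
Rounding up, n = 134.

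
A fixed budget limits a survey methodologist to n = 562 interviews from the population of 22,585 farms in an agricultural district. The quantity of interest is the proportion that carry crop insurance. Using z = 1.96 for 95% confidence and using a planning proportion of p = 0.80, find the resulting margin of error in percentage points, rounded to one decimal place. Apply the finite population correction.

Finite-population factor: (N−n)/(N−1) = (22585−562)/(22585−1) = 0.9752.
SE(p̂) = √[p(1−p)/n · (N−n)/(N−1)] = √[0.1600/562 × 0.9752] = 0.01666.
E = z × SE = 1.96 × 0.01666 = 0.03266 ≈ 3.3 percentage points.

3.3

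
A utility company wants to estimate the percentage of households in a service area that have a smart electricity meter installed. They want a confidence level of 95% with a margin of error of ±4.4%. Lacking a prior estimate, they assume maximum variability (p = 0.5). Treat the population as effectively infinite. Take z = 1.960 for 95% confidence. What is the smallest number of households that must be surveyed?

497

With p = 0.5, p(1−p) = 0.25.
n = z²·p(1−p)/E² = 1.960² × 0.2500 / 0.044² = 3.8416 × 0.2500 / 0.001936 ≈ 496.07.
Rounding up gives n = 497.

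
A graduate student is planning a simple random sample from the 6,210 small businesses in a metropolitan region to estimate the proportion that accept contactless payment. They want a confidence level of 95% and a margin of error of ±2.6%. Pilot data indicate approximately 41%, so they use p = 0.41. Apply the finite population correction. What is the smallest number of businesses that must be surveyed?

1126

For 95% confidence, z = 1.96.
Unadjusted: n₀ = 1.96² × 0.41 × 0.59 / 0.026² ≈ 1374.68, so n₀ = 1375.
Finite population correction with N = 6,210: n = n₀ / (1 + (n₀−1)/N) = 1375 / (1 + 1374/6210) = 1375 / 1.2213 ≈ 1125.89.
Rounding up, n = 1126.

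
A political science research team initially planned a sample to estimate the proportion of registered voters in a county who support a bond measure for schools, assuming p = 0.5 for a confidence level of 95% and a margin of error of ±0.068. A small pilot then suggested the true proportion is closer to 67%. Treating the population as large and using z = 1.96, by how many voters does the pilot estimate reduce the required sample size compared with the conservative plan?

Conservative (p = 0.5): n = 1.96² × 0.25 / 0.068² ≈ 207.70 → 208.
Using p = 0.67: p(1−p) = 0.2211, so n = 1.96² × 0.2211 / 0.068² ≈ 183.69 → 184.
Reduction: 208 − 184 = 24.

24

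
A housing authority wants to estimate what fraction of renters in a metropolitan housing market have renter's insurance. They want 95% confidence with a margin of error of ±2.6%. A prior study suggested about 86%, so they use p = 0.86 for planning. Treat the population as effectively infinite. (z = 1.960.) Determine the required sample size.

685

With p = 0.86, p(1−p) = 0.1204.
n = z²·p(1−p)/E² = 1.960² × 0.1204 / 0.026² = 3.8416 × 0.1204 / 0.000676 ≈ 684.21.
Rounding up gives n = 685.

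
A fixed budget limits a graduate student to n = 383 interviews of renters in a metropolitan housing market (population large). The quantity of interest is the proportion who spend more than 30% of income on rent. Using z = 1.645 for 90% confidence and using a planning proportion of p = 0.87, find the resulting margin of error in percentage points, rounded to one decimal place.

SE(p̂) = √[p(1−p)/n] = √[0.1131/383] = 0.01718.
E = z × SE = 1.645 × 0.01718 = 0.02827, or 2.8 percentage points.

2.8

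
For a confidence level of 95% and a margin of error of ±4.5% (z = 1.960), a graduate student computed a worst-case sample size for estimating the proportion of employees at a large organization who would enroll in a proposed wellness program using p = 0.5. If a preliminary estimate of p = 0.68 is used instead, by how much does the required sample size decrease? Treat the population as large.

62

Conservative (p = 0.5): n = 1.960² × 0.25 / 0.045² ≈ 474.27 → 475.
Using p = 0.68: p(1−p) = 0.2176, so n = 1.960² × 0.2176 / 0.045² ≈ 412.81 → 413.
Reduction: 475 − 413 = 62.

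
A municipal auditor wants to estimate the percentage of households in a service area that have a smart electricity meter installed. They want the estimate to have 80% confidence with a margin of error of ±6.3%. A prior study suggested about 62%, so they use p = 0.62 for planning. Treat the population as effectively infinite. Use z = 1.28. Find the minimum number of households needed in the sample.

98

With p = 0.62, p(1−p) = 0.2356.
n = z²·p(1−p)/E² = 1.28² × 0.2356 / 0.063² = 1.6384 × 0.2356 / 0.003969 ≈ 97.26.
Rounding up gives n = 98.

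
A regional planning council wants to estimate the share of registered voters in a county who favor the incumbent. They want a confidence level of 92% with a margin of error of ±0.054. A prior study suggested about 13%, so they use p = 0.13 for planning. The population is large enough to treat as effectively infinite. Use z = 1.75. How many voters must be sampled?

With p = 0.13, p(1−p) = 0.1131.
n = z²·p(1−p)/E² = 1.75² × 0.1131 / 0.054² = 3.0625 × 0.1131 / 0.002916 ≈ 118.78.
Rounding up gives n = 119.

119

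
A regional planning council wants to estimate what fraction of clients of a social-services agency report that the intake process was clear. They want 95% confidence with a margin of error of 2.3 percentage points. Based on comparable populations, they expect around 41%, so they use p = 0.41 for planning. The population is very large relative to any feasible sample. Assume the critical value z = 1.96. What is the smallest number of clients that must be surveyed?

1757

With p = 0.41, p(1−p) = 0.2419.
n = z²·p(1−p)/E² = 1.96² × 0.2419 / 0.023² = 3.8416 × 0.2419 / 0.000529 ≈ 1756.68.
Rounding up gives n = 1757.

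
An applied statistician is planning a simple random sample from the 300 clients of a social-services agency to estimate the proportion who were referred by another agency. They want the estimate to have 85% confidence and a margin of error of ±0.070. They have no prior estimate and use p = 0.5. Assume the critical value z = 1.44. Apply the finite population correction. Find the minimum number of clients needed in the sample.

Unadjusted: n₀ = 1.44² × 0.50 × 0.50 / 0.070² ≈ 105.80, so n₀ = 106.
Finite population correction with N = 300: n = n₀ / (1 + (n₀−1)/N) = 106 / (1 + 105/300) = 106 / 1.3500 ≈ 78.52.
Rounding up, n = 79.

79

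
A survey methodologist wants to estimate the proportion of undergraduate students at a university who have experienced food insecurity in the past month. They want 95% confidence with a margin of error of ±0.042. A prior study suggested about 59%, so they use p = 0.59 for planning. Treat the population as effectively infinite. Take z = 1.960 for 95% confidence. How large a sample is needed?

527

With p = 0.59, p(1−p) = 0.2419.
n = z²·p(1−p)/E² = 1.960² × 0.2419 / 0.042² = 3.8416 × 0.2419 / 0.001764 ≈ 526.80.
Rounding up gives n = 527.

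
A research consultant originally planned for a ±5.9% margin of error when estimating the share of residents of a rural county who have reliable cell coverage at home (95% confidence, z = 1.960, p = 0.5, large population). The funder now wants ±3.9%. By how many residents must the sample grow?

356

At ±5.9%: n = 1.960² × 0.2500 / 0.059² ≈ 275.90 → 276.
At ±3.9%: n = 1.960² × 0.2500 / 0.039² ≈ 631.43 → 632.
Additional respondents: 632 − 276 = 356.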